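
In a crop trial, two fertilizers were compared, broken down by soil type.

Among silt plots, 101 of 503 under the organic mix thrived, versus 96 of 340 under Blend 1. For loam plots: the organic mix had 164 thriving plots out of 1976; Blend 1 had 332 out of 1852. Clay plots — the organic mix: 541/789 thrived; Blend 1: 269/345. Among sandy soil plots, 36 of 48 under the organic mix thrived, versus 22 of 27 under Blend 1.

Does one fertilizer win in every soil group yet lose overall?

No

Silt: the organic mix 101/503 = 20.1%, Blend 1 96/340 = 28.2% → Blend 1
Loam: the organic mix 164/1976 = 8.3%, Blend 1 332/1852 = 17.9% → Blend 1
Clay: the organic mix 541/789 = 68.6%, Blend 1 269/345 = 78.0% → Blend 1
Sandy soil: the organic mix 36/48 = 75.0%, Blend 1 22/27 = 81.5% → Blend 1
Overall: the organic mix 842/3316 = 25.4%, Blend 1 719/2564 = 28.0% → Blend 1
Blend 1 wins overall and in every soil group — no reversal.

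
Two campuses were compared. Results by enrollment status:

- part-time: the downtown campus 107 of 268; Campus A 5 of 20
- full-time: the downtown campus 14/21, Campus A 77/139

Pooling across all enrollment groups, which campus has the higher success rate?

Campus A

Part-time: the downtown campus 107/268 = 39.9%, Campus A 5/20 = 25.0% → the downtown campus
Full-time: the downtown campus 14/21 = 66.7%, Campus A 77/139 = 55.4% → the downtown campus
Overall: the downtown campus 121/289 = 41.9%, Campus A 82/159 = 51.6% → Campus A
(The downtown campus wins every enrollment group but Campus A wins overall — the downtown campus's students skew toward the low-rate part-time group.)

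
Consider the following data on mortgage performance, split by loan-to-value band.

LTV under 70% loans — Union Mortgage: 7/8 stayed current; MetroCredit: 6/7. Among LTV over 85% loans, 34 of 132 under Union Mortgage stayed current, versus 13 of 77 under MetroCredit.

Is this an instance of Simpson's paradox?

No

LTV under 70%: Union Mortgage 7/8 = 87.5%, MetroCredit 6/7 = 85.7% → Union Mortgage
LTV over 85%: Union Mortgage 34/132 = 25.8%, MetroCredit 13/77 = 16.9% → Union Mortgage
Overall: Union Mortgage 41/140 = 29.3%, MetroCredit 19/84 = 22.6% → Union Mortgage
Union Mortgage wins overall and in every loan-to-value group — no reversal.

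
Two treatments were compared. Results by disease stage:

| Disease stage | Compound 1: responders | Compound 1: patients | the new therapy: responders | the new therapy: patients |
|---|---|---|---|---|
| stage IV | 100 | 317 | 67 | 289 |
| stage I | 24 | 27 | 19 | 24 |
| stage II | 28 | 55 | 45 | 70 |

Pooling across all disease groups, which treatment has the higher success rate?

Stage IV: Compound 1 100/317 = 31.5%, the new therapy 67/289 = 23.2% → Compound 1
Stage I: Compound 1 24/27 = 88.9%, the new therapy 19/24 = 79.2% → Compound 1
Stage II: Compound 1 28/55 = 50.9%, the new therapy 45/70 = 64.3% → the new therapy
Overall: Compound 1 152/399 = 38.1%, the new therapy 131/383 = 34.2% → Compound 1
(Neither sweeps every disease group, but Compound 1 has the higher pooled rate.)

Compound 1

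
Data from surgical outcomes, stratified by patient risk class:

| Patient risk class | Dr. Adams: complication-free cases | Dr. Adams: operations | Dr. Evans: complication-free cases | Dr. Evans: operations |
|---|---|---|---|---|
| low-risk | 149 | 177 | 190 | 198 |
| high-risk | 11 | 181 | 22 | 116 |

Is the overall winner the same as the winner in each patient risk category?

Yes

Low-risk: Dr. Adams 149/177 = 84.2%, Dr. Evans 190/198 = 96.0% → Dr. Evans
High-risk: Dr. Adams 11/181 = 6.1%, Dr. Evans 22/116 = 19.0% → Dr. Evans
Overall: Dr. Adams 160/358 = 44.7%, Dr. Evans 212/314 = 67.5% → Dr. Evans
Dr. Evans wins overall and in every patient risk group — no reversal.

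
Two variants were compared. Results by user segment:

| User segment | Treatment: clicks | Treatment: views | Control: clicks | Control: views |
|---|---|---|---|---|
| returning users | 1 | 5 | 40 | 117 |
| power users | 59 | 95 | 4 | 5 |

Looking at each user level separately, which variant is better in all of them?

Returning users: Treatment 1/5 = 20.0%, Control 40/117 = 34.2% → Control
Power users: Treatment 59/95 = 62.1%, Control 4/5 = 80.0% → Control
Control has the higher rate in both groups.

Control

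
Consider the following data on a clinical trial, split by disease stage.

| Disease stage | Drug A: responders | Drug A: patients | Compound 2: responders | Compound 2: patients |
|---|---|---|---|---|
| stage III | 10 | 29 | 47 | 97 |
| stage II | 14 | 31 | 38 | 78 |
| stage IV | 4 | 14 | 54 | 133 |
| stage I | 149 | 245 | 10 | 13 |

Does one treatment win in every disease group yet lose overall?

Yes

Stage III: Drug A 10/29 = 34.5%, Compound 2 47/97 = 48.5% → Compound 2
Stage II: Drug A 14/31 = 45.2%, Compound 2 38/78 = 48.7% → Compound 2
Stage IV: Drug A 4/14 = 28.6%, Compound 2 54/133 = 40.6% → Compound 2
Stage I: Drug A 149/245 = 60.8%, Compound 2 10/13 = 76.9% → Compound 2
Overall: Drug A 177/319 = 55.5%, Compound 2 149/321 = 46.4% → Drug A
Compound 2 wins each disease group but Drug A wins overall — the comparison reverses. Compound 2's patients skew toward stage IV, which has a lower base rate.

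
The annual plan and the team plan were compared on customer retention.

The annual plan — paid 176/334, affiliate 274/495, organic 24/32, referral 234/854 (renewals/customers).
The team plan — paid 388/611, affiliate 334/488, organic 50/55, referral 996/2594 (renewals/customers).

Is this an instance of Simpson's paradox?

No

Paid: the annual plan 176/334 = 52.7%, the team plan 388/611 = 63.5% → the team plan
Affiliate: the annual plan 274/495 = 55.4%, the team plan 334/488 = 68.4% → the team plan
Organic: the annual plan 24/32 = 75.0%, the team plan 50/55 = 90.9% → the team plan
Referral: the annual plan 234/854 = 27.4%, the team plan 996/2594 = 38.4% → the team plan
Overall: the annual plan 708/1715 = 41.3%, the team plan 1768/3748 = 47.2% → the team plan
The team plan wins overall and in every signup group — no reversal.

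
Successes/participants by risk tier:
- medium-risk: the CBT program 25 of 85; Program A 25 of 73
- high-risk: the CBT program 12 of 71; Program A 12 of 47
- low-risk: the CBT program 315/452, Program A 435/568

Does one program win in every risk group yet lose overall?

Medium-risk: the CBT program 25/85 = 29.4%, Program A 25/73 = 34.2% → Program A
High-risk: the CBT program 12/71 = 16.9%, Program A 12/47 = 25.5% → Program A
Low-risk: the CBT program 315/452 = 69.7%, Program A 435/568 = 76.6% → Program A
Overall: the CBT program 352/608 = 57.9%, Program A 472/688 = 68.6% → Program A
Program A wins overall and in every risk group — no reversal.

No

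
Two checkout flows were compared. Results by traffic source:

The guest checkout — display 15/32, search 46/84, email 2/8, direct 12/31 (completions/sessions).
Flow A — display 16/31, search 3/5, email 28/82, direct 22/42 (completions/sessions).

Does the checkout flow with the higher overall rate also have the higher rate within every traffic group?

No

Display: the guest checkout 15/32 = 46.9%, Flow A 16/31 = 51.6% → Flow A
Search: the guest checkout 46/84 = 54.8%, Flow A 3/5 = 60.0% → Flow A
Email: the guest checkout 2/8 = 25.0%, Flow A 28/82 = 34.1% → Flow A
Direct: the guest checkout 12/31 = 38.7%, Flow A 22/42 = 52.4% → Flow A
Overall: the guest checkout 75/155 = 48.4%, Flow A 69/160 = 43.1% → the guest checkout
Flow A wins each traffic group but the guest checkout wins overall — the comparison reverses. Flow A's sessions skew toward email, which has a lower base rate.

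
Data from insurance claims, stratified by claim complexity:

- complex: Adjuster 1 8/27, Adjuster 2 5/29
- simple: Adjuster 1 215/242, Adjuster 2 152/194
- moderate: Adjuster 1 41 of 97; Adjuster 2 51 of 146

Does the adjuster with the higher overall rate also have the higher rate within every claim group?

Yes

Complex: Adjuster 1 8/27 = 29.6%, Adjuster 2 5/29 = 17.2% → Adjuster 1
Simple: Adjuster 1 215/242 = 88.8%, Adjuster 2 152/194 = 78.4% → Adjuster 1
Moderate: Adjuster 1 41/97 = 42.3%, Adjuster 2 51/146 = 34.9% → Adjuster 1
Overall: Adjuster 1 264/366 = 72.1%, Adjuster 2 208/369 = 56.4% → Adjuster 1
Adjuster 1 wins overall and in every claim group — no reversal.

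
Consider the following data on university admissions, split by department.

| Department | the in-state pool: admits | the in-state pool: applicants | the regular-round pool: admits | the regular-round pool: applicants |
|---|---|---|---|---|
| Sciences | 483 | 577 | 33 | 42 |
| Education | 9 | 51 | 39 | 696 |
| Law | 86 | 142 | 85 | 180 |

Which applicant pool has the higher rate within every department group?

Sciences: the in-state pool 483/577 = 83.7%, the regular-round pool 33/42 = 78.6% → the in-state pool
Education: the in-state pool 9/51 = 17.6%, the regular-round pool 39/696 = 5.6% → the in-state pool
Law: the in-state pool 86/142 = 60.6%, the regular-round pool 85/180 = 47.2% → the in-state pool
The in-state pool has the higher rate in all 3 groups.

the in-state pool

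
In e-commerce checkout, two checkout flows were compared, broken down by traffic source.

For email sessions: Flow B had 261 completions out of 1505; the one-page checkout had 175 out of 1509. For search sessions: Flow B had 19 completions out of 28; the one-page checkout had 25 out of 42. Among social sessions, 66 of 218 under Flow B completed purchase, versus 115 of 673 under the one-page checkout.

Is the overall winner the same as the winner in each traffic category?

Email: Flow B 261/1505 = 17.3%, the one-page checkout 175/1509 = 11.6% → Flow B
Search: Flow B 19/28 = 67.9%, the one-page checkout 25/42 = 59.5% → Flow B
Social: Flow B 66/218 = 30.3%, the one-page checkout 115/673 = 17.1% → Flow B
Overall: Flow B 346/1751 = 19.8%, the one-page checkout 315/2224 = 14.2% → Flow B
Flow B wins overall and in every traffic group — no reversal.

Yes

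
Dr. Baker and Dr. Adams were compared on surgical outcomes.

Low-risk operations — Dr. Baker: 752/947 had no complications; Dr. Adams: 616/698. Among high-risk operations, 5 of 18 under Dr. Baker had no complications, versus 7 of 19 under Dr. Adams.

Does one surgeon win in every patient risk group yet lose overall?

Low-risk: Dr. Baker 752/947 = 79.4%, Dr. Adams 616/698 = 88.3% → Dr. Adams
High-risk: Dr. Baker 5/18 = 27.8%, Dr. Adams 7/19 = 36.8% → Dr. Adams
Overall: Dr. Baker 757/965 = 78.4%, Dr. Adams 623/717 = 86.9% → Dr. Adams
Dr. Adams wins overall and in every patient risk group — no reversal.

No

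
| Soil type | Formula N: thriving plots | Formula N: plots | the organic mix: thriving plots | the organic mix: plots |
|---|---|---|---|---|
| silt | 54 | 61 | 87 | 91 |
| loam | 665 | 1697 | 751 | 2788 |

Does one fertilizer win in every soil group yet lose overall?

No

Silt: Formula N 54/61 = 88.5%, the organic mix 87/91 = 95.6% → the organic mix
Loam: Formula N 665/1697 = 39.2%, the organic mix 751/2788 = 26.9% → Formula N
Overall: Formula N 719/1758 = 40.9%, the organic mix 838/2879 = 29.1% → Formula N
Neither sweeps: Formula N wins 1 of 2 groups, the organic mix wins 1. Formula N wins overall but not every group — no Simpson reversal.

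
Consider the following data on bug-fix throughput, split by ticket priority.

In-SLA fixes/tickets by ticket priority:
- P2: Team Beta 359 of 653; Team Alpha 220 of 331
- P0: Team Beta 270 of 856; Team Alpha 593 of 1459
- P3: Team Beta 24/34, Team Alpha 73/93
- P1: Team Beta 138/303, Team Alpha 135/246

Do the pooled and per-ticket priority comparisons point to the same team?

P2: Team Beta 359/653 = 55.0%, Team Alpha 220/331 = 66.5% → Team Alpha
P0: Team Beta 270/856 = 31.5%, Team Alpha 593/1459 = 40.6% → Team Alpha
P3: Team Beta 24/34 = 70.6%, Team Alpha 73/93 = 78.5% → Team Alpha
P1: Team Beta 138/303 = 45.5%, Team Alpha 135/246 = 54.9% → Team Alpha
Overall: Team Beta 791/1846 = 42.8%, Team Alpha 1021/2129 = 48.0% → Team Alpha
Team Alpha wins overall and in every ticket group — no reversal.

Yes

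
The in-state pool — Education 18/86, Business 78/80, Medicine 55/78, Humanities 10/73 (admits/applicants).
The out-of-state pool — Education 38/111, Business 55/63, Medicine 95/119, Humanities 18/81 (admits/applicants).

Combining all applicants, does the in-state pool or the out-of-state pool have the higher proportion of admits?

the out-of-state pool

Education: the in-state pool 18/86 = 20.9%, the out-of-state pool 38/111 = 34.2% → the out-of-state pool
Business: the in-state pool 78/80 = 97.5%, the out-of-state pool 55/63 = 87.3% → the in-state pool
Medicine: the in-state pool 55/78 = 70.5%, the out-of-state pool 95/119 = 79.8% → the out-of-state pool
Humanities: the in-state pool 10/73 = 13.7%, the out-of-state pool 18/81 = 22.2% → the out-of-state pool
Overall: the in-state pool 161/317 = 50.8%, the out-of-state pool 206/374 = 55.1% → the out-of-state pool
(Neither sweeps every department group, but the out-of-state pool has the higher pooled rate.)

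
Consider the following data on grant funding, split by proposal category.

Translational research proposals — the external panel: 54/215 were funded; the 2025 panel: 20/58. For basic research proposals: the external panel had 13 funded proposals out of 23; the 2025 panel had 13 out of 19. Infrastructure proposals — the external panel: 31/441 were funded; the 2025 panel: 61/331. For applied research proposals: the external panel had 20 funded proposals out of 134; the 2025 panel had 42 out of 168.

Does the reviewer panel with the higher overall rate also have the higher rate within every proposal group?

Yes

Translational research: the external panel 54/215 = 25.1%, the 2025 panel 20/58 = 34.5% → the 2025 panel
Basic research: the external panel 13/23 = 56.5%, the 2025 panel 13/19 = 68.4% → the 2025 panel
Infrastructure: the external panel 31/441 = 7.0%, the 2025 panel 61/331 = 18.4% → the 2025 panel
Applied research: the external panel 20/134 = 14.9%, the 2025 panel 42/168 = 25.0% → the 2025 panel
Overall: the external panel 118/813 = 14.5%, the 2025 panel 136/576 = 23.6% → the 2025 panel
The 2025 panel wins overall and in every proposal group — no reversal.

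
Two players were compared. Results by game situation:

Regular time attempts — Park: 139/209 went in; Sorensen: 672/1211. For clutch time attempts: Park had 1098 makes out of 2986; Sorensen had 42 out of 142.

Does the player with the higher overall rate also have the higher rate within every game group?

No

Regular time: Park 139/209 = 66.5%, Sorensen 672/1211 = 55.5% → Park
Clutch time: Park 1098/2986 = 36.8%, Sorensen 42/142 = 29.6% → Park
Overall: Park 1237/3195 = 38.7%, Sorensen 714/1353 = 52.8% → Sorensen
Park wins each game group but Sorensen wins overall — the comparison reverses. Park's attempts skew toward clutch time, which has a lower base rate.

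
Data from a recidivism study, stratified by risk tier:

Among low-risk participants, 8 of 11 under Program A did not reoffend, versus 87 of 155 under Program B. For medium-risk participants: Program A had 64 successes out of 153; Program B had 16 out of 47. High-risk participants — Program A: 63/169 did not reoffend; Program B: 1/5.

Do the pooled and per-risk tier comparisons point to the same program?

No

Low-risk: Program A 8/11 = 72.7%, Program B 87/155 = 56.1% → Program A
Medium-risk: Program A 64/153 = 41.8%, Program B 16/47 = 34.0% → Program A
High-risk: Program A 63/169 = 37.3%, Program B 1/5 = 20.0% → Program A
Overall: Program A 135/333 = 40.5%, Program B 104/207 = 50.2% → Program B
Program A wins each risk group but Program B wins overall — the comparison reverses. Program A's participants skew toward high-risk, which has a lower base rate.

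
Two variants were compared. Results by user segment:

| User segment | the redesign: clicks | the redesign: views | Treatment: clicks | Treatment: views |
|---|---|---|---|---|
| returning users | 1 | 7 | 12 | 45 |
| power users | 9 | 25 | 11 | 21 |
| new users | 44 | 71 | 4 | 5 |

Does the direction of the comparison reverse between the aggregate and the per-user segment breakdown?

Yes

Returning users: the redesign 1/7 = 14.3%, Treatment 12/45 = 26.7% → Treatment
Power users: the redesign 9/25 = 36.0%, Treatment 11/21 = 52.4% → Treatment
New users: the redesign 44/71 = 62.0%, Treatment 4/5 = 80.0% → Treatment
Overall: the redesign 54/103 = 52.4%, Treatment 27/71 = 38.0% → the redesign
Treatment wins each user group but the redesign wins overall — the comparison reverses. Treatment's views skew toward returning users, which has a lower base rate.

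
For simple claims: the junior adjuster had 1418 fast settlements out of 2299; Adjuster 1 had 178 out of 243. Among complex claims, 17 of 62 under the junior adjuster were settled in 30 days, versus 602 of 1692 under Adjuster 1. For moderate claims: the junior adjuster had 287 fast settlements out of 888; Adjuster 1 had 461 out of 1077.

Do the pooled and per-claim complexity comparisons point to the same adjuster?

No

Simple: the junior adjuster 1418/2299 = 61.7%, Adjuster 1 178/243 = 73.3% → Adjuster 1
Complex: the junior adjuster 17/62 = 27.4%, Adjuster 1 602/1692 = 35.6% → Adjuster 1
Moderate: the junior adjuster 287/888 = 32.3%, Adjuster 1 461/1077 = 42.8% → Adjuster 1
Overall: the junior adjuster 1722/3249 = 53.0%, Adjuster 1 1241/3012 = 41.2% → the junior adjuster
Adjuster 1 wins each claim group but the junior adjuster wins overall — the comparison reverses. Adjuster 1's claims skew toward complex, which has a lower base rate.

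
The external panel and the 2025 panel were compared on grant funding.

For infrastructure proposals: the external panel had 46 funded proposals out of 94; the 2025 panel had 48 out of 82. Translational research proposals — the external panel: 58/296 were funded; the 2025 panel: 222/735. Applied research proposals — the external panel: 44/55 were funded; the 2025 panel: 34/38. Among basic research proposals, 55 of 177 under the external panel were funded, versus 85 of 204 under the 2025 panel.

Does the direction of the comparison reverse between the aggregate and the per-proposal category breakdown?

No

Infrastructure: the external panel 46/94 = 48.9%, the 2025 panel 48/82 = 58.5% → the 2025 panel
Translational research: the external panel 58/296 = 19.6%, the 2025 panel 222/735 = 30.2% → the 2025 panel
Applied research: the external panel 44/55 = 80.0%, the 2025 panel 34/38 = 89.5% → the 2025 panel
Basic research: the external panel 55/177 = 31.1%, the 2025 panel 85/204 = 41.7% → the 2025 panel
Overall: the external panel 203/622 = 32.6%, the 2025 panel 389/1059 = 36.7% → the 2025 panel
The 2025 panel wins overall and in every proposal group — no reversal.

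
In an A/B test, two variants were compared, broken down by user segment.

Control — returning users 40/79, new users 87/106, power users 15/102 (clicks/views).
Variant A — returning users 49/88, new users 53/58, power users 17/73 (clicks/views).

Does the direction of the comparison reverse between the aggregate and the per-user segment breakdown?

Returning users: Control 40/79 = 50.6%, Variant A 49/88 = 55.7% → Variant A
New users: Control 87/106 = 82.1%, Variant A 53/58 = 91.4% → Variant A
Power users: Control 15/102 = 14.7%, Variant A 17/73 = 23.3% → Variant A
Overall: Control 142/287 = 49.5%, Variant A 119/219 = 54.3% → Variant A
Variant A wins overall and in every user group — no reversal.

No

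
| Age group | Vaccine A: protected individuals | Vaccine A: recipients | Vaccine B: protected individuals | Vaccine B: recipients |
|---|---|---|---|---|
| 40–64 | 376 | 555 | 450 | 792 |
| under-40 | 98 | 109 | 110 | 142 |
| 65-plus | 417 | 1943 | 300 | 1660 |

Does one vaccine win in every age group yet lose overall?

No

40–64: Vaccine A 376/555 = 67.7%, Vaccine B 450/792 = 56.8% → Vaccine A
Under-40: Vaccine A 98/109 = 89.9%, Vaccine B 110/142 = 77.5% → Vaccine A
65-plus: Vaccine A 417/1943 = 21.5%, Vaccine B 300/1660 = 18.1% → Vaccine A
Overall: Vaccine A 891/2607 = 34.2%, Vaccine B 860/2594 = 33.2% → Vaccine A
Vaccine A wins overall and in every age group — no reversal.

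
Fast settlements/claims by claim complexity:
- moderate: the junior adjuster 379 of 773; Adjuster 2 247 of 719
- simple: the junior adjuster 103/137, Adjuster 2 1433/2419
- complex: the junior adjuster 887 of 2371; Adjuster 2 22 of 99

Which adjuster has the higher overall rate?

Adjuster 2

Moderate: the junior adjuster 379/773 = 49.0%, Adjuster 2 247/719 = 34.4% → the junior adjuster
Simple: the junior adjuster 103/137 = 75.2%, Adjuster 2 1433/2419 = 59.2% → the junior adjuster
Complex: the junior adjuster 887/2371 = 37.4%, Adjuster 2 22/99 = 22.2% → the junior adjuster
Overall: the junior adjuster 1369/3281 = 41.7%, Adjuster 2 1702/3237 = 52.6% → Adjuster 2
(The junior adjuster wins every claim group but Adjuster 2 wins overall — the junior adjuster's claims skew toward the low-rate complex group.)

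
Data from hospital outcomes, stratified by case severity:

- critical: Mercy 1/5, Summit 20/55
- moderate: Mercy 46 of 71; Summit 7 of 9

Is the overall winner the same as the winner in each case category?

Critical: Mercy 1/5 = 20.0%, Summit 20/55 = 36.4% → Summit
Moderate: Mercy 46/71 = 64.8%, Summit 7/9 = 77.8% → Summit
Overall: Mercy 47/76 = 61.8%, Summit 27/64 = 42.2% → Mercy
Summit wins each case group but Mercy wins overall — the comparison reverses. Summit's patients skew toward critical, which has a lower base rate.

No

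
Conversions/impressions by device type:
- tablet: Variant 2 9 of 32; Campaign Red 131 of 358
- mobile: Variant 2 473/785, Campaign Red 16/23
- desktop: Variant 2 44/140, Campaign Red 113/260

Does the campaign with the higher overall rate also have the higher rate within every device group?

Tablet: Variant 2 9/32 = 28.1%, Campaign Red 131/358 = 36.6% → Campaign Red
Mobile: Variant 2 473/785 = 60.3%, Campaign Red 16/23 = 69.6% → Campaign Red
Desktop: Variant 2 44/140 = 31.4%, Campaign Red 113/260 = 43.5% → Campaign Red
Overall: Variant 2 526/957 = 55.0%, Campaign Red 260/641 = 40.6% → Variant 2
Campaign Red wins each device group but Variant 2 wins overall — the comparison reverses. Campaign Red's impressions skew toward tablet, which has a lower base rate.

No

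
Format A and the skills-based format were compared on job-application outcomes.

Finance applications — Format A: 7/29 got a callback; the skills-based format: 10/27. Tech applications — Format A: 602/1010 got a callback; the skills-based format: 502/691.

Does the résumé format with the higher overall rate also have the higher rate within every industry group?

Yes

Finance: Format A 7/29 = 24.1%, the skills-based format 10/27 = 37.0% → the skills-based format
Tech: Format A 602/1010 = 59.6%, the skills-based format 502/691 = 72.6% → the skills-based format
Overall: Format A 609/1039 = 58.6%, the skills-based format 512/718 = 71.3% → the skills-based format
The skills-based format wins overall and in every industry group — no reversal.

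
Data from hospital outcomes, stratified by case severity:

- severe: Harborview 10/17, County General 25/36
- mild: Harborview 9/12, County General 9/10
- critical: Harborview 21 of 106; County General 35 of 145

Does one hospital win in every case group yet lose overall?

Severe: Harborview 10/17 = 58.8%, County General 25/36 = 69.4% → County General
Mild: Harborview 9/12 = 75.0%, County General 9/10 = 90.0% → County General
Critical: Harborview 21/106 = 19.8%, County General 35/145 = 24.1% → County General
Overall: Harborview 40/135 = 29.6%, County General 69/191 = 36.1% → County General
County General wins overall and in every case group — no reversal.

No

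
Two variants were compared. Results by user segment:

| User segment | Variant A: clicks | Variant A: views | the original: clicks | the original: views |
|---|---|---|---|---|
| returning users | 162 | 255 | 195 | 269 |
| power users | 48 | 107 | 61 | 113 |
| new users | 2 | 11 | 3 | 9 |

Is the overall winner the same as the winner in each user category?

Returning users: Variant A 162/255 = 63.5%, the original 195/269 = 72.5% → the original
Power users: Variant A 48/107 = 44.9%, the original 61/113 = 54.0% → the original
New users: Variant A 2/11 = 18.2%, the original 3/9 = 33.3% → the original
Overall: Variant A 212/373 = 56.8%, the original 259/391 = 66.2% → the original
The original wins overall and in every user group — no reversal.

Yes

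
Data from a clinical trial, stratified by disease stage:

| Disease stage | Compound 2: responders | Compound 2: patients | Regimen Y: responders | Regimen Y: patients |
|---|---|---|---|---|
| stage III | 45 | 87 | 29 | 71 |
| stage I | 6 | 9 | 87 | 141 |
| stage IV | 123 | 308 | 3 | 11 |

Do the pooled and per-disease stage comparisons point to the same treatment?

Stage III: Compound 2 45/87 = 51.7%, Regimen Y 29/71 = 40.8% → Compound 2
Stage I: Compound 2 6/9 = 66.7%, Regimen Y 87/141 = 61.7% → Compound 2
Stage IV: Compound 2 123/308 = 39.9%, Regimen Y 3/11 = 27.3% → Compound 2
Overall: Compound 2 174/404 = 43.1%, Regimen Y 119/223 = 53.4% → Regimen Y
Compound 2 wins each disease group but Regimen Y wins overall — the comparison reverses. Compound 2's patients skew toward stage IV, which has a lower base rate.

No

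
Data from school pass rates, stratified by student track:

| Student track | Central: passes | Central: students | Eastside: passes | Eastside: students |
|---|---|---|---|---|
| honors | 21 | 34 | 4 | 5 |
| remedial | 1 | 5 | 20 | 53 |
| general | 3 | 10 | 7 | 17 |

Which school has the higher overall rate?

Honors: Central 21/34 = 61.8%, Eastside 4/5 = 80.0% → Eastside
Remedial: Central 1/5 = 20.0%, Eastside 20/53 = 37.7% → Eastside
General: Central 3/10 = 30.0%, Eastside 7/17 = 41.2% → Eastside
Overall: Central 25/49 = 51.0%, Eastside 31/75 = 41.3% → Central
(Eastside wins every student group but Central wins overall — Eastside's students skew toward the low-rate remedial group.)

Central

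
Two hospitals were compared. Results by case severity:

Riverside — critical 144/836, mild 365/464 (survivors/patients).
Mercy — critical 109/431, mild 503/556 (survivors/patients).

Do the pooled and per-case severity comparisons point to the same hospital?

Yes

Critical: Riverside 144/836 = 17.2%, Mercy 109/431 = 25.3% → Mercy
Mild: Riverside 365/464 = 78.7%, Mercy 503/556 = 90.5% → Mercy
Overall: Riverside 509/1300 = 39.2%, Mercy 612/987 = 62.0% → Mercy
Mercy wins overall and in every case group — no reversal.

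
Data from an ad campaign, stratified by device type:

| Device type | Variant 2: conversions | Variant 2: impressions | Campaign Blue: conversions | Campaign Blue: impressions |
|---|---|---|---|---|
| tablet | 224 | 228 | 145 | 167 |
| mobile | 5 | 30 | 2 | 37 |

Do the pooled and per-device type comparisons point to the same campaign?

Tablet: Variant 2 224/228 = 98.2%, Campaign Blue 145/167 = 86.8% → Variant 2
Mobile: Variant 2 5/30 = 16.7%, Campaign Blue 2/37 = 5.4% → Variant 2
Overall: Variant 2 229/258 = 88.8%, Campaign Blue 147/204 = 72.1% → Variant 2
Variant 2 wins overall and in every device group — no reversal.

Yes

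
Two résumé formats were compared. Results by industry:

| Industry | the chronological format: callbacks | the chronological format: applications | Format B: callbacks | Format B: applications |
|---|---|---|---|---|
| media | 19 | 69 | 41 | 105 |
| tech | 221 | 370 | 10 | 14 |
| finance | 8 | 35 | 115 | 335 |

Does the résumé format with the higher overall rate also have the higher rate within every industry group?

No

Media: the chronological format 19/69 = 27.5%, Format B 41/105 = 39.0% → Format B
Tech: the chronological format 221/370 = 59.7%, Format B 10/14 = 71.4% → Format B
Finance: the chronological format 8/35 = 22.9%, Format B 115/335 = 34.3% → Format B
Overall: the chronological format 248/474 = 52.3%, Format B 166/454 = 36.6% → the chronological format
Format B wins each industry group but the chronological format wins overall — the comparison reverses. Format B's applications skew toward finance, which has a lower base rate.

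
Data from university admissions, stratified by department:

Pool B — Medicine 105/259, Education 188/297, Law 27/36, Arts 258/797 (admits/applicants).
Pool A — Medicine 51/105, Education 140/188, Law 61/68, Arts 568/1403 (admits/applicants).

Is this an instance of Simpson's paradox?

Medicine: Pool B 105/259 = 40.5%, Pool A 51/105 = 48.6% → Pool A
Education: Pool B 188/297 = 63.3%, Pool A 140/188 = 74.5% → Pool A
Law: Pool B 27/36 = 75.0%, Pool A 61/68 = 89.7% → Pool A
Arts: Pool B 258/797 = 32.4%, Pool A 568/1403 = 40.5% → Pool A
Overall: Pool B 578/1389 = 41.6%, Pool A 820/1764 = 46.5% → Pool A
Pool A wins overall and in every department group — no reversal.

No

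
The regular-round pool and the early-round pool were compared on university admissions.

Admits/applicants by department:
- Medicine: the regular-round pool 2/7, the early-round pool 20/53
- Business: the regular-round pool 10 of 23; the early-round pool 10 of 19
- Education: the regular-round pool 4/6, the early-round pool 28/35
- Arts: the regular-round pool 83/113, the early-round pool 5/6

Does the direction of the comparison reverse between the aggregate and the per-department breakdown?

Yes

Medicine: the regular-round pool 2/7 = 28.6%, the early-round pool 20/53 = 37.7% → the early-round pool
Business: the regular-round pool 10/23 = 43.5%, the early-round pool 10/19 = 52.6% → the early-round pool
Education: the regular-round pool 4/6 = 66.7%, the early-round pool 28/35 = 80.0% → the early-round pool
Arts: the regular-round pool 83/113 = 73.5%, the early-round pool 5/6 = 83.3% → the early-round pool
Overall: the regular-round pool 99/149 = 66.4%, the early-round pool 63/113 = 55.8% → the regular-round pool
The early-round pool wins each department group but the regular-round pool wins overall — the comparison reverses. The early-round pool's applicants skew toward Medicine, which has a lower base rate.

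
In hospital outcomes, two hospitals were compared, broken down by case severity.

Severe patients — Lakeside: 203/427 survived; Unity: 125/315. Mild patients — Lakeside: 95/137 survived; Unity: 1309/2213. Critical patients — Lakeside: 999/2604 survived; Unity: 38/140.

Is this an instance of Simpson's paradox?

Yes

Severe: Lakeside 203/427 = 47.5%, Unity 125/315 = 39.7% → Lakeside
Mild: Lakeside 95/137 = 69.3%, Unity 1309/2213 = 59.2% → Lakeside
Critical: Lakeside 999/2604 = 38.4%, Unity 38/140 = 27.1% → Lakeside
Overall: Lakeside 1297/3168 = 40.9%, Unity 1472/2668 = 55.2% → Unity
Lakeside wins each case group but Unity wins overall — the comparison reverses. Lakeside's patients skew toward critical, which has a lower base rate.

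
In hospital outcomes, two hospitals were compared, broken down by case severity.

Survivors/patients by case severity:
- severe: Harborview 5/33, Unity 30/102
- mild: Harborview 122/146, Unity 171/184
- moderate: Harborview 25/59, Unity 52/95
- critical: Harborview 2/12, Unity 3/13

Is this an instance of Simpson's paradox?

No

Severe: Harborview 5/33 = 15.2%, Unity 30/102 = 29.4% → Unity
Mild: Harborview 122/146 = 83.6%, Unity 171/184 = 92.9% → Unity
Moderate: Harborview 25/59 = 42.4%, Unity 52/95 = 54.7% → Unity
Critical: Harborview 2/12 = 16.7%, Unity 3/13 = 23.1% → Unity
Overall: Harborview 154/250 = 61.6%, Unity 256/394 = 65.0% → Unity
Unity wins overall and in every case group — no reversal.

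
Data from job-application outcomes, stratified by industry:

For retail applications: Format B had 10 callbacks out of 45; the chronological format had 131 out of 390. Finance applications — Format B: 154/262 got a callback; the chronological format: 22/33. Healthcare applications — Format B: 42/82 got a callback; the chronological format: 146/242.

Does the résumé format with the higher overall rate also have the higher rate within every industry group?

Retail: Format B 10/45 = 22.2%, the chronological format 131/390 = 33.6% → the chronological format
Finance: Format B 154/262 = 58.8%, the chronological format 22/33 = 66.7% → the chronological format
Healthcare: Format B 42/82 = 51.2%, the chronological format 146/242 = 60.3% → the chronological format
Overall: Format B 206/389 = 53.0%, the chronological format 299/665 = 45.0% → Format B
The chronological format wins each industry group but Format B wins overall — the comparison reverses. The chronological format's applications skew toward retail, which has a lower base rate.

No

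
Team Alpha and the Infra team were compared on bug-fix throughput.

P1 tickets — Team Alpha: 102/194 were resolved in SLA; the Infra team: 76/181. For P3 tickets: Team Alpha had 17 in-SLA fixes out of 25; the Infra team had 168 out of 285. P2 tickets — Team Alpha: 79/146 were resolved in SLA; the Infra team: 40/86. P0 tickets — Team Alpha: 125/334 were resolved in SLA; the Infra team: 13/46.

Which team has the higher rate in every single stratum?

P1: Team Alpha 102/194 = 52.6%, the Infra team 76/181 = 42.0% → Team Alpha
P3: Team Alpha 17/25 = 68.0%, the Infra team 168/285 = 58.9% → Team Alpha
P2: Team Alpha 79/146 = 54.1%, the Infra team 40/86 = 46.5% → Team Alpha
P0: Team Alpha 125/334 = 37.4%, the Infra team 13/46 = 28.3% → Team Alpha
Team Alpha has the higher rate in all 4 groups.

Team Alpha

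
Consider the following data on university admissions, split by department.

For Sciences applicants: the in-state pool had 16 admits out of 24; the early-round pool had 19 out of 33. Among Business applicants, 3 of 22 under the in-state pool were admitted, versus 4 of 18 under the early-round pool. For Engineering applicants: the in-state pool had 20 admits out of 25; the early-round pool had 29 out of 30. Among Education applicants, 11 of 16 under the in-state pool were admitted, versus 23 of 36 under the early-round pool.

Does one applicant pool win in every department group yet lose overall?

No

Sciences: the in-state pool 16/24 = 66.7%, the early-round pool 19/33 = 57.6% → the in-state pool
Business: the in-state pool 3/22 = 13.6%, the early-round pool 4/18 = 22.2% → the early-round pool
Engineering: the in-state pool 20/25 = 80.0%, the early-round pool 29/30 = 96.7% → the early-round pool
Education: the in-state pool 11/16 = 68.8%, the early-round pool 23/36 = 63.9% → the in-state pool
Overall: the in-state pool 50/87 = 57.5%, the early-round pool 75/117 = 64.1% → the early-round pool
Neither sweeps: the in-state pool wins 2 of 4 groups, the early-round pool wins 2. The early-round pool wins overall but not every group — no Simpson reversal.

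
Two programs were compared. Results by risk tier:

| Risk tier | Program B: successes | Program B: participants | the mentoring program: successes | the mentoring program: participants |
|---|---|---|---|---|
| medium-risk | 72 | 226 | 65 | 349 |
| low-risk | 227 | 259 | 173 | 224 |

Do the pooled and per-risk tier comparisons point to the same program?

Medium-risk: Program B 72/226 = 31.9%, the mentoring program 65/349 = 18.6% → Program B
Low-risk: Program B 227/259 = 87.6%, the mentoring program 173/224 = 77.2% → Program B
Overall: Program B 299/485 = 61.6%, the mentoring program 238/573 = 41.5% → Program B
Program B wins overall and in every risk group — no reversal.

Yes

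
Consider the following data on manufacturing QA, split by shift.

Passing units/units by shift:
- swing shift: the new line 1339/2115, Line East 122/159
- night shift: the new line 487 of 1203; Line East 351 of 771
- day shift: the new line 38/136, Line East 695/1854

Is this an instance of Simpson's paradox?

Yes

Swing shift: the new line 1339/2115 = 63.3%, Line East 122/159 = 76.7% → Line East
Night shift: the new line 487/1203 = 40.5%, Line East 351/771 = 45.5% → Line East
Day shift: the new line 38/136 = 27.9%, Line East 695/1854 = 37.5% → Line East
Overall: the new line 1864/3454 = 54.0%, Line East 1168/2784 = 42.0% → the new line
Line East wins each shift group but the new line wins overall — the comparison reverses. Line East's units skew toward day shift, which has a lower base rate.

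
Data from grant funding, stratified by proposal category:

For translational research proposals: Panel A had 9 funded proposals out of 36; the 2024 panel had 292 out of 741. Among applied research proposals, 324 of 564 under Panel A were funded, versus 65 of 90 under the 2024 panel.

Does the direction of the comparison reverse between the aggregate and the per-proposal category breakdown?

Translational research: Panel A 9/36 = 25.0%, the 2024 panel 292/741 = 39.4% → the 2024 panel
Applied research: Panel A 324/564 = 57.4%, the 2024 panel 65/90 = 72.2% → the 2024 panel
Overall: Panel A 333/600 = 55.5%, the 2024 panel 357/831 = 43.0% → Panel A
The 2024 panel wins each proposal group but Panel A wins overall — the comparison reverses. The 2024 panel's proposals skew toward translational research, which has a lower base rate.

Yes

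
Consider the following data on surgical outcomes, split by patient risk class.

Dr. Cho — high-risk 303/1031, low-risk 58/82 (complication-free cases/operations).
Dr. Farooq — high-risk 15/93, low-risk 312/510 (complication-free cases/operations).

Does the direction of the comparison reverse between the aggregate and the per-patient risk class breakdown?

Yes

High-risk: Dr. Cho 303/1031 = 29.4%, Dr. Farooq 15/93 = 16.1% → Dr. Cho
Low-risk: Dr. Cho 58/82 = 70.7%, Dr. Farooq 312/510 = 61.2% → Dr. Cho
Overall: Dr. Cho 361/1113 = 32.4%, Dr. Farooq 327/603 = 54.2% → Dr. Farooq
Dr. Cho wins each patient risk group but Dr. Farooq wins overall — the comparison reverses. Dr. Cho's operations skew toward high-risk, which has a lower base rate.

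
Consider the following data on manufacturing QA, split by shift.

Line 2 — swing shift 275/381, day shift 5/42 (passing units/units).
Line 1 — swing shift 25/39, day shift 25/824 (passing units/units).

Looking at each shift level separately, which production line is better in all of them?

Swing shift: Line 2 275/381 = 72.2%, Line 1 25/39 = 64.1% → Line 2
Day shift: Line 2 5/42 = 11.9%, Line 1 25/824 = 3.0% → Line 2
Line 2 has the higher rate in both groups.

Line 2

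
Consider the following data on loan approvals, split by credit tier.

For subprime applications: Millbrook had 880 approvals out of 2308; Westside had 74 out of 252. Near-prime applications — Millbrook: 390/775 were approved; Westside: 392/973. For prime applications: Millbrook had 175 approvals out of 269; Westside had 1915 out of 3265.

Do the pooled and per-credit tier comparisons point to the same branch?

Subprime: Millbrook 880/2308 = 38.1%, Westside 74/252 = 29.4% → Millbrook
Near-prime: Millbrook 390/775 = 50.3%, Westside 392/973 = 40.3% → Millbrook
Prime: Millbrook 175/269 = 65.1%, Westside 1915/3265 = 58.7% → Millbrook
Overall: Millbrook 1445/3352 = 43.1%, Westside 2381/4490 = 53.0% → Westside
Millbrook wins each credit group but Westside wins overall — the comparison reverses. Millbrook's applications skew toward subprime, which has a lower base rate.

No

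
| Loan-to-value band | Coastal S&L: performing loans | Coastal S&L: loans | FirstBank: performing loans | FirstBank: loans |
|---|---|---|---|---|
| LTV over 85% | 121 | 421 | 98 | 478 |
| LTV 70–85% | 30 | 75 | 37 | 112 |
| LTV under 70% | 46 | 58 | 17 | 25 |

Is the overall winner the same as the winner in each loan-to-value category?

Yes

LTV over 85%: Coastal S&L 121/421 = 28.7%, FirstBank 98/478 = 20.5% → Coastal S&L
LTV 70–85%: Coastal S&L 30/75 = 40.0%, FirstBank 37/112 = 33.0% → Coastal S&L
LTV under 70%: Coastal S&L 46/58 = 79.3%, FirstBank 17/25 = 68.0% → Coastal S&L
Overall: Coastal S&L 197/554 = 35.6%, FirstBank 152/615 = 24.7% → Coastal S&L
Coastal S&L wins overall and in every loan-to-value group — no reversal.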